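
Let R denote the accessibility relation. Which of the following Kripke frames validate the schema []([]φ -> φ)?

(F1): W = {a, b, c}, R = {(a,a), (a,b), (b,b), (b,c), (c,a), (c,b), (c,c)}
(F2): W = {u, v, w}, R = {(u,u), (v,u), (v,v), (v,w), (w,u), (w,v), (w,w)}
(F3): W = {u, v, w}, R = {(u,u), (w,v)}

This is the axiom for shift-reflexivity; its first-order frame correspondent is forall x forall y (Rxy -> Ryy).
(F1): condition met.
(F2): condition met.
(F3): fails — Rwv but not Rvv.
Valid on: (F1), (F2).

(F1), (F2)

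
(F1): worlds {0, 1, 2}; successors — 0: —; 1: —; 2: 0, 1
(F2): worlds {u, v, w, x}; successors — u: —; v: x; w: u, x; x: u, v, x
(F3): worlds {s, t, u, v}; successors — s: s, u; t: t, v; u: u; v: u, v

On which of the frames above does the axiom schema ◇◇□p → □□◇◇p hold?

(F1)

The schema corresponds to a generalized confluence (Geach) condition: ∀x ∀y ∀z ((xR²y ∧ xR²z) → ∃w (yRw ∧ zR²w)).
(F1): ✓.
(F2): fails — vR²u, vR²u but no t with uRt and uR²t.
(F3): fails — tR²t, tR²u but no w with tRw and uR²w.
Valid on: (F1).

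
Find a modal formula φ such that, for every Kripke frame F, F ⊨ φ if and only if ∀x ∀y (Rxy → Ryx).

A defining formula is r → □◇r (the B axiom).
Suppose r→□◇r is valid. Take Rxy and set V(r)={x}. Then r at x, so □◇r at x, so ◇r at y, so some z with Ryz has r; z=x, i.e. Ryx.

r → □◇r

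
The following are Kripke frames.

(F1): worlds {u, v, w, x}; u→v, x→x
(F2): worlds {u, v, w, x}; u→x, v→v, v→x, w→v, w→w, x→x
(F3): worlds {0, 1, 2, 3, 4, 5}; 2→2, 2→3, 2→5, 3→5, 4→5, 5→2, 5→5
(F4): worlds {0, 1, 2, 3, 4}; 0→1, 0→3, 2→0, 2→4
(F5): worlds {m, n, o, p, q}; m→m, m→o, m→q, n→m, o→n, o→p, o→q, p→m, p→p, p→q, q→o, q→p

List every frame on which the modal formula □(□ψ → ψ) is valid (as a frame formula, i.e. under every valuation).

This is the axiom for shift-reflexivity; its first-order frame correspondent is ∀x ∀y (Rxy → Ryy).
(F1): fails — Ruv but not Rvv.
(F2): holds.
(F3): fails — R23 but not R33.
(F4): fails — R01 but not R11.
(F5): fails — Ron but not Rnn.
Valid on: (F2).

(F2)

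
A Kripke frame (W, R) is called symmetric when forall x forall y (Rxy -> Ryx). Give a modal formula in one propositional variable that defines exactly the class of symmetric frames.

A defining formula is p → □◇p (the B axiom).

p → □◇p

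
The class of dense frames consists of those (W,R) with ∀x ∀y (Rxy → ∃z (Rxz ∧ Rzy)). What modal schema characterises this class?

□□r → □r

The condition is density. The C4 schema □□r → □r defines it.
Suppose □□r→□r is valid. Take Rxy and set V(r)={w : xR²w}. Then □□r at x, so □r at x, so r at y, i.e. ∃z(Rxz∧Rzy).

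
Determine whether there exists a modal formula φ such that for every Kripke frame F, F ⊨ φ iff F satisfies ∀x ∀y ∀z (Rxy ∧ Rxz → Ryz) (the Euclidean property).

Yes: it is the Euclidean property, defined by the 5 schema ◇r → □◇r.

Yes, by ◇r → □◇r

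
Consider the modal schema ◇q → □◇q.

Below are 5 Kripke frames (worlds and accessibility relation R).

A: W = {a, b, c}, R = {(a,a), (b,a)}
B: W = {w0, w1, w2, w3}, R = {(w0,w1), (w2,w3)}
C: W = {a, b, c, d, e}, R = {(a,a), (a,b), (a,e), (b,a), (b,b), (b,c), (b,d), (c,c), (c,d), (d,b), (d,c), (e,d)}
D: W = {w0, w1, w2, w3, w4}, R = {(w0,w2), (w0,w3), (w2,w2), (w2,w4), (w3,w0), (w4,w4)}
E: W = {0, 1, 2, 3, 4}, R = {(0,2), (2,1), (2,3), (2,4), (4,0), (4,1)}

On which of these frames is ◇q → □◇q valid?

A

The schema corresponds to the Euclidean property: ∀x ∀y ∀z (Rxy ∧ Rxz → Ryz).
A: condition met.
B: fails — Rw0w1 and Rw0w1 but not Rw1w1.
C: fails — Rab and Rae but not Rbe.
D: fails — Rw0w2 and Rw0w3 but not Rw2w3.
E: fails — R02 and R02 but not R22.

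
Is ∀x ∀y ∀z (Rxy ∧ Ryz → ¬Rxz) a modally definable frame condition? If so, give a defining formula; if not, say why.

Not modally definable

Any modally definable frame class is closed under surjective bounded morphisms.
The 3-cycle (worlds s,t,u with s→t→u→s) is intransitive. Mapping every world to a single reflexive point • is a surjective bounded morphism; the reflexive point is not intransitive (R••∧R•• but R••).
So no modal formula (or set of formulas) defines exactly the intransitive frames.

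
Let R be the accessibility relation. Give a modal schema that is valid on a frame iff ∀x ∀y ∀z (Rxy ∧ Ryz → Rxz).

□p → □□p

This is transitivity; the standard corresponding axiom is 4: □p → □□p.
Suppose □p→□□p is valid. Take Rxy, Ryz and set V(p)={w : Rxw}. Then □p at x, so □□p at x, so □p at y, so p at z, i.e. Rxz.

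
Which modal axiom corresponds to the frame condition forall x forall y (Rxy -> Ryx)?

p → □◇p

This is symmetry; the standard corresponding axiom is B: p → □◇p.
Suppose p→□◇p is valid. Take Rxy and set V(p)={x}. Then p at x, so □◇p at x, so ◇p at y, so some z with Ryz has p; z=x, i.e. Ryx.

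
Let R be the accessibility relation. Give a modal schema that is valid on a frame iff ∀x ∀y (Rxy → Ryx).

This is symmetry; the standard corresponding axiom is B: s → □◇s.
Suppose s→□◇s is valid. Take Rxy and set V(s)={x}. Then s at x, so □◇s at x, so ◇s at y, so some z with Ryz has s; z=x, i.e. Ryx.

s → □◇s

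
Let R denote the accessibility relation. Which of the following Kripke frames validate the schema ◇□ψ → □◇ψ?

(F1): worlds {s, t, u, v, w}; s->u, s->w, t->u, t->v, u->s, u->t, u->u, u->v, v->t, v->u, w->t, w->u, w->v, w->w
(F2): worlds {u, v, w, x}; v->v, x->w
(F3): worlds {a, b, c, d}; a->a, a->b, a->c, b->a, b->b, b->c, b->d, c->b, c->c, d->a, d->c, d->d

(F1), (F3)

This is the axiom for convergence; its first-order frame correspondent is ∀x ∀y ∀z (Rxy ∧ Rxz → ∃w (Ryw ∧ Rzw)).
(F1): ✓.
(F2): fails — Rxw and Rxw but w and w have no common successor.
(F3): ✓.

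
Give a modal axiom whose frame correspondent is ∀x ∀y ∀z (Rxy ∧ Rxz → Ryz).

This is the Euclidean property; the standard corresponding axiom is 5: ◇q → □◇q.
Suppose ◇q→□◇q is valid. Take Rxy, Rxz and set V(q)={y}. Then ◇q at x, so □◇q at x, so ◇q at z, so some w with Rzw has q; w=y, i.e. Rzy. By symmetry of the argument, Ryz.

◇q → □◇q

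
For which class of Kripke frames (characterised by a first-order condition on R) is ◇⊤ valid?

◇⊤ holds at w iff w has a successor, so frame-validity of ◇⊤ is exactly seriality. Equivalently via □r → ◇r:
Suppose □r→◇r is valid. At any x set V(r)=W. Then □r at x, so ◇r at x, so x has a successor.
Conversely, any frame satisfying ∀x ∃y Rxy validates the schema.
Frame condition: ∀x ∃y Rxy.

seriality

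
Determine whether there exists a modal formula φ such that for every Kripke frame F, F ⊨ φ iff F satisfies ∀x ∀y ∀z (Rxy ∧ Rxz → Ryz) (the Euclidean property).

Yes: it is the Euclidean property, defined by the 5 schema ◇r → □◇r.
Suppose ◇r→□◇r is valid. Take Rxy, Rxz and set V(r)={y}. Then ◇r at x, so □◇r at x, so ◇r at z, so some w with Rzw has r; w=y, i.e. Rzy. By symmetry of the argument, Ryz.

Definable; ◇r → □◇r defines it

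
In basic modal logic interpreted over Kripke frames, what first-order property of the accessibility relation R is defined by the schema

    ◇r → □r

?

Suppose ◇r→□r is valid. Take Rxy, Rxz and set V(r)={y}. Then ◇r at x, so □r at x, so r at z, i.e. z=y.

partial functionality: ∀x ∀y ∀z (Rxy ∧ Rxz → y = z)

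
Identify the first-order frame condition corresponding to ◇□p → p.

symmetry

This is a form of the B axiom.
It corresponds to symmetry: ∀x ∀y (Rxy → Ryx).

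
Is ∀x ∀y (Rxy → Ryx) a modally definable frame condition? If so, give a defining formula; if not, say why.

Yes: it is symmetry, defined by the B schema r → □◇r.
Suppose r→□◇r is valid. Take Rxy and set V(r)={x}. Then r at x, so □◇r at x, so ◇r at y, so some z with Ryz has r; z=x, i.e. Ryx.

Definable; r → □◇r defines it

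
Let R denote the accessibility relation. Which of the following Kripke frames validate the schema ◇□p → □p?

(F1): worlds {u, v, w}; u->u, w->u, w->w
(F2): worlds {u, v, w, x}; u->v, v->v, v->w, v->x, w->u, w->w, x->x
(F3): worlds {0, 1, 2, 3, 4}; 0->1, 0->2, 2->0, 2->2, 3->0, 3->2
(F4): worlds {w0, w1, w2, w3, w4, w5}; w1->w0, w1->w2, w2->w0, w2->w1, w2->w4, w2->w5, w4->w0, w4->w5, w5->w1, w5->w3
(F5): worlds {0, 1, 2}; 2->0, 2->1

none

The schema corresponds to the Euclidean property: ∀x ∀y ∀z (Rxy ∧ Rxz → Ryz).
(F1): fails — Rwu and Rww but not Ruw.
(F2): fails — Rvw and Rvv but not Rwv.
(F3): fails — R02 and R01 but not R21.
(F4): fails — Rw1w2 and Rw1w2 but not Rw2w2.
(F5): fails — R20 and R20 but not R00.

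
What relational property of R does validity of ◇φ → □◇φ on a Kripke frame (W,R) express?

the Euclidean property: ∀x ∀y ∀z (Rxy ∧ Rxz → Ryz)

Suppose ◇φ→□◇φ is valid. Take Rxy, Rxz and set V(φ)={y}. Then ◇φ at x, so □◇φ at x, so ◇φ at z, so some w with Rzw has φ; w=y, i.e. Rzy. By symmetry of the argument, Ryz.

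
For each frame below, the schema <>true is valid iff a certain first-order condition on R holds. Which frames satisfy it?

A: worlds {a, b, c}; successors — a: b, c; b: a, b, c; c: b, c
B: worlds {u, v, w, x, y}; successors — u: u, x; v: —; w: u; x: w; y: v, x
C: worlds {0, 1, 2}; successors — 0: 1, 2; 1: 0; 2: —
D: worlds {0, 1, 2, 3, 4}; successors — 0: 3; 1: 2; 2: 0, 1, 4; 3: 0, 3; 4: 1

A, D

Frame correspondent (Sahlqvist): forall x exists y Rxy — i.e. seriality.
A: satisfies the condition.
B: fails — world v has no successor.
C: fails — world 2 has no successor.
D: satisfies the condition.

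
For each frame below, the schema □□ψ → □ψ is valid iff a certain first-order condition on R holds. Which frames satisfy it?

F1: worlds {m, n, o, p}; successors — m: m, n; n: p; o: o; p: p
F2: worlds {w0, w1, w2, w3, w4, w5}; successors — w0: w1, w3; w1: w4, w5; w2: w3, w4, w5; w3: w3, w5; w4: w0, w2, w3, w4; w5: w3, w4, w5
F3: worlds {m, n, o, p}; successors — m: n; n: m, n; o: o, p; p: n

F1, F3

This is the axiom for density; its first-order frame correspondent is ∀x ∀y (Rxy → ∃z (Rxz ∧ Rzy)).
F1: ✓.
F2: fails — Rw0w1 but no z with Rw0z and Rzw1.
F3: ✓.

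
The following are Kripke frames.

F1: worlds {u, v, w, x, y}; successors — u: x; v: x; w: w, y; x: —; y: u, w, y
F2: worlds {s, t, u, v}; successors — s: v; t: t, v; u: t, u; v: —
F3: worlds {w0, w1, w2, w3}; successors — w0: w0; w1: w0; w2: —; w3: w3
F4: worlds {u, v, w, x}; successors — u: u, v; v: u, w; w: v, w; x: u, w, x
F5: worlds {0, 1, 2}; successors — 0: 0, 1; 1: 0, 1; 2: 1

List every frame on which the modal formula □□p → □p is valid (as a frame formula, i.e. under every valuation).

Frame correspondent (Sahlqvist): ∀x ∀y (Rxy → ∃z (Rxz ∧ Rzy)) — i.e. density.
F1: fails — Rvx but no z with Rvz and Rzx.
F2: fails — Rsv but no z with Rsz and Rzv.
F3: holds.
F4: holds.
F5: holds.

F3, F4, F5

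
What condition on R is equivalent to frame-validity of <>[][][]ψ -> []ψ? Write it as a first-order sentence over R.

This is a Sahlqvist (Geach-type) schema ◇^1□^3ψ → □^1◇^0ψ.
Minimal-valuation argument: fix x; take any y with xR^1y and any z with xR^1z. Set V(ψ) to the set of worlds R-reachable from y in exactly 3 steps. Then □^3ψ holds at y, so the antecedent holds at x; validity forces ◇^0ψ at z, giving a w with zR^0w and yR^3w.
First-order correspondent: forall x forall y forall z ((xRy & xRz) -> exists w (y R^3 w & z = w)).

forall x forall y forall z ((xRy & xRz) -> exists w (y R^3 w & z = w))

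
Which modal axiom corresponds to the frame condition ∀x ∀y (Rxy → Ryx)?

s → □◇s

A defining formula is s → □◇s (the B axiom).
Suppose s→□◇s is valid. Take Rxy and set V(s)={x}. Then s at x, so □◇s at x, so ◇s at y, so some z with Ryz has s; z=x, i.e. Ryx.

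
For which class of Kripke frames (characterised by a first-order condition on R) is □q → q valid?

This is the T axiom.
It corresponds to reflexivity: ∀x Rxx.

reflexivity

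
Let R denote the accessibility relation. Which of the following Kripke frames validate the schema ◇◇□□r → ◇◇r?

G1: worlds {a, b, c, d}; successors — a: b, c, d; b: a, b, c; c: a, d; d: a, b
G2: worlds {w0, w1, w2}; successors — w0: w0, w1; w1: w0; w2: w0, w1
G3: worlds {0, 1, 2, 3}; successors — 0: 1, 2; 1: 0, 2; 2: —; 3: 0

Frame correspondent (Sahlqvist): ∀x ∀y (xR²y → ∃w (yR²w ∧ xR²w)) — i.e. a generalized confluence (Geach) condition.
G1: holds.
G2: holds.
G3: fails — 0R²2 but no w with 2R²w and 0R²w.

G1, G2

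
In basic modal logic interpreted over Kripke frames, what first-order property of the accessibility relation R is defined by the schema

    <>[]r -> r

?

Symmetry

Equivalently (dual form): r → □◇r.
Suppose r→□◇r is valid. Take Rxy and set V(r)={x}. Then r at x, so □◇r at x, so ◇r at y, so some z with Ryz has r; z=x, i.e. Ryx.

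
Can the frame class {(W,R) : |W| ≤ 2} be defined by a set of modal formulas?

No — not modally definable

If a class were modally definable it would be closed under disjoint unions (Goldblatt–Thomason).
Any modal formula valid on each of 3 disjoint one-world frames is valid on their disjoint union (validity is preserved under disjoint unions). Each one-world frame has |W|=1≤2, but the union has |W|=3.
Hence having at most 2 worlds is not modally definable.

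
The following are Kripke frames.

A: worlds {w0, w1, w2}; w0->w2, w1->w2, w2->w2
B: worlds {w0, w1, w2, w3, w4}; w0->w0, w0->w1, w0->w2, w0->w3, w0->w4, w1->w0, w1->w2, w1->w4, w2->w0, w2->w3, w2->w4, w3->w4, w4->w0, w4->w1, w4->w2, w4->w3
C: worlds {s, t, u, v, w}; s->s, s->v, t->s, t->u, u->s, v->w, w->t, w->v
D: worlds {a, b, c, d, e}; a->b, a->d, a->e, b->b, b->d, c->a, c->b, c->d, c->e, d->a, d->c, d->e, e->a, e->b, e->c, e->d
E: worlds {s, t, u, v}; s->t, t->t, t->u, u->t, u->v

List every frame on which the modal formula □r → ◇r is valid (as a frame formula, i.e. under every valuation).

A, B, C, D

This is the axiom for seriality; its first-order frame correspondent is ∀x ∃y Rxy.
A: holds.
B: holds.
C: holds.
D: holds.
E: fails — world v has no successor.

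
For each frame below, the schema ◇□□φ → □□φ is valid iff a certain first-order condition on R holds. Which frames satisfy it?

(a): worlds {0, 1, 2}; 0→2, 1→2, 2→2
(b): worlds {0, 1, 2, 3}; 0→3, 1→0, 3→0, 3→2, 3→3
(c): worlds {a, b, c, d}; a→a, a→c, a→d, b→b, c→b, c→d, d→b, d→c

This is the axiom for a generalized confluence (Geach) condition; its first-order frame correspondent is ∀x ∀y ∀z ((xRy ∧ xR²z) → ∃w (yR²w ∧ z = w)).
(a): satisfies the condition.
(b): fails — 3R2, 3R²0 but no w with 2R²w and 0=w.
(c): fails — aRc, aR²a but no w with cR²w and a=w.

(a)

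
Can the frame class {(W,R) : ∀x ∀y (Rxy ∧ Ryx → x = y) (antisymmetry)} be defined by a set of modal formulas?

Not modally definable

If a class were modally definable it would be closed under surjective bounded morphisms (Goldblatt–Thomason).
The 6-cycle (worlds s,t,u,v,w,x with s→t→u→v→w→x→s) is antisymmetric. Sending even-indexed worlds to • and odd-indexed worlds to ∘ is a surjective bounded morphism onto the two-world frame with •↔∘, which is not antisymmetric.
So no modal formula (or set of formulas) defines exactly the antisymmetric frames.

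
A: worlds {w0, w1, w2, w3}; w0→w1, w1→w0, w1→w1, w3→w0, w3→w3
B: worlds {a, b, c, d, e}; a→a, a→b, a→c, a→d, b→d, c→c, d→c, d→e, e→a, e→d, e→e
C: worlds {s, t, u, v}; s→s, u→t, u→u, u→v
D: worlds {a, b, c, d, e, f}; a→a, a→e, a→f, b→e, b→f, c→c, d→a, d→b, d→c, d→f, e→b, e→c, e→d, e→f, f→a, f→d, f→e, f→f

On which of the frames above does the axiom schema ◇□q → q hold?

This is the axiom for symmetry; its first-order frame correspondent is ∀x ∀y (Rxy → Ryx).
A: fails — Rw3w0 but not Rw0w3.
B: fails — Rdc but not Rcd.
C: fails — Ruv but not Rvu.
D: fails — Rdc but not Rcd.

none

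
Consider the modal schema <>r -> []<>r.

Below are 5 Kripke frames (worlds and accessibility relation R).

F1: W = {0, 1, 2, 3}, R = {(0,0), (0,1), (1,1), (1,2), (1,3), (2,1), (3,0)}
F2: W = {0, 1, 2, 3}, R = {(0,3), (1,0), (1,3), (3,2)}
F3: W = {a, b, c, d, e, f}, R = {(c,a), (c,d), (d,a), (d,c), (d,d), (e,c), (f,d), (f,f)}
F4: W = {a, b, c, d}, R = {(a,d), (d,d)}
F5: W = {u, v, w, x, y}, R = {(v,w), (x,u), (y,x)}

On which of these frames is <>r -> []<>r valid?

F4

The schema corresponds to the Euclidean property: forall x forall y forall z (Rxy & Rxz -> Ryz).
F1: fails — R01 and R00 but not R10.
F2: fails — R03 and R03 but not R33.
F3: fails — Rca and Rcd but not Rad.
F4: holds.
F5: fails — Rvw and Rvw but not Rww.
Valid on: F4.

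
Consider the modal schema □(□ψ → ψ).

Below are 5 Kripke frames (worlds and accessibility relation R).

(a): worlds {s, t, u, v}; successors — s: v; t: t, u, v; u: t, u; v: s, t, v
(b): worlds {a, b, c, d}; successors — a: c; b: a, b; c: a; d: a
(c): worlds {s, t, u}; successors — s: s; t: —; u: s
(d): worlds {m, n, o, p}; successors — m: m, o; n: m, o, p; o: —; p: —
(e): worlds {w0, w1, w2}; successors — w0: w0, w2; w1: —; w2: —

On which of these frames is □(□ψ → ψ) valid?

(c)

Frame correspondent (Sahlqvist): ∀x ∀y (Rxy → Ryy) — i.e. shift-reflexivity.
(a): fails — Rvs but not Rss.
(b): fails — Rba but not Raa.
(c): ✓.
(d): fails — Rno but not Roo.
(e): fails — Rw0w2 but not Rw2w2.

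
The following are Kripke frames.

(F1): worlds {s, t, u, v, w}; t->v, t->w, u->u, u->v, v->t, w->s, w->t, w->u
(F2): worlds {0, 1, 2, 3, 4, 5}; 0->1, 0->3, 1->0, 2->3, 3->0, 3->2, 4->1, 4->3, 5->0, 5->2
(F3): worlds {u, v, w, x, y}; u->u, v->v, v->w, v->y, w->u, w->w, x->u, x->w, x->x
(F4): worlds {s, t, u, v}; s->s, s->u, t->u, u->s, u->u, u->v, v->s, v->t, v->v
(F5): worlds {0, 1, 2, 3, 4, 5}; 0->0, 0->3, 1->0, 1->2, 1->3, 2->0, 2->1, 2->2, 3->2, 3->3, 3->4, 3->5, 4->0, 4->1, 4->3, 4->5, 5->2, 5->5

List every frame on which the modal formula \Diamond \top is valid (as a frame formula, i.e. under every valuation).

(F2), (F4), (F5)

Frame correspondent (Sahlqvist): \forall x \exists y Rxy — i.e. seriality.
(F1): fails — world s has no successor.
(F2): ✓.
(F3): fails — world y has no successor.
(F4): ✓.
(F5): ✓.
Valid on: (F2), (F4), (F5).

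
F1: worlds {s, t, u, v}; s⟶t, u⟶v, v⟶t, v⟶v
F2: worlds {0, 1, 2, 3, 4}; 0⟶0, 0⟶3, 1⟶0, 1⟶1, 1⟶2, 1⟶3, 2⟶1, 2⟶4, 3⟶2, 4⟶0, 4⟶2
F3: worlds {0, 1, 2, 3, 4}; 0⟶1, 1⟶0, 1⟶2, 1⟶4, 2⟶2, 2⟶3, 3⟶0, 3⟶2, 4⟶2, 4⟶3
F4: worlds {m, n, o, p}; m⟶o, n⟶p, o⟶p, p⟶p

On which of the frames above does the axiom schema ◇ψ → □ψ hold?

The schema corresponds to partial functionality: ∀x ∀y ∀z (Rxy ∧ Rxz → y = z).
F1: fails — v sees both t and v.
F2: fails — 0 sees both 0 and 3.
F3: fails — 1 sees both 0 and 2.
F4: ✓.
Valid on: F4.

F4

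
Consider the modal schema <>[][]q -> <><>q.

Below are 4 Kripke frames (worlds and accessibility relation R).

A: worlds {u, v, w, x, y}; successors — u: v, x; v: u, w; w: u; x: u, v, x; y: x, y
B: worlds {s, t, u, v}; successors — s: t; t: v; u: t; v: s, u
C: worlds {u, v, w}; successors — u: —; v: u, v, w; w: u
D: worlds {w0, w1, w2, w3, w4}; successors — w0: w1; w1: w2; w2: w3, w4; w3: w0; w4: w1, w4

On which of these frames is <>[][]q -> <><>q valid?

A

Frame correspondent (Sahlqvist): forall x forall y (xRy -> exists w (y R^2 w & x R^2 w)) — i.e. a generalized confluence (Geach) condition.
A: satisfies the condition.
B: fails — sRt but no w with tR²w and sR²w.
C: fails — vRu but no t with uR²t and vR²t.
D: fails — w0Rw1 but no w with w1R²w and w0R²w.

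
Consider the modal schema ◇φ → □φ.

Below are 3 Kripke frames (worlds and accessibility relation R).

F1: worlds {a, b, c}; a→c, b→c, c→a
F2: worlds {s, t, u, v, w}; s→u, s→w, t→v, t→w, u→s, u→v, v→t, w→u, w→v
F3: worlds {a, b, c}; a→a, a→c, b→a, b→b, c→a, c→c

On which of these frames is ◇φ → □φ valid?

F1

The schema corresponds to partial functionality: ∀x ∀y ∀z (Rxy ∧ Rxz → y = z).
F1: ✓.
F2: fails — s sees both u and w.
F3: fails — a sees both a and c.
Valid on: F1.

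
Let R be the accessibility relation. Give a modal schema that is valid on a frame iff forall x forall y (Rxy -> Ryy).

□(□r → r)

A defining formula is □(□r → r) (the T□ axiom).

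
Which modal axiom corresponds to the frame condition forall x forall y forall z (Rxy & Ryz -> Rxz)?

□p → □□p

The condition is transitivity. The 4 schema □p → □□p defines it.
Suppose □p→□□p is valid. Take Rxy, Ryz and set V(p)={w : Rxw}. Then □p at x, so □□p at x, so □p at y, so p at z, i.e. Rxz.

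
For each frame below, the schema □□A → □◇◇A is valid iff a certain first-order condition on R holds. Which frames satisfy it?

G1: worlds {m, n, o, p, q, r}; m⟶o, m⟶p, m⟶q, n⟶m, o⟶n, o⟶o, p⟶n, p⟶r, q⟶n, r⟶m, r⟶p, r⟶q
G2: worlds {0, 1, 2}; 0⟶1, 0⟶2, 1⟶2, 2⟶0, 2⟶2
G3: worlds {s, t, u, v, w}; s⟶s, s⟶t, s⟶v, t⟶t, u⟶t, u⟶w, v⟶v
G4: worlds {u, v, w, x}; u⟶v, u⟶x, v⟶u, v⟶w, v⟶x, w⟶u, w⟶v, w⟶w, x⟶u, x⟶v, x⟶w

G2, G4

The schema corresponds to a generalized confluence (Geach) condition: ∀x ∀z (xRz → ∃w (xR²w ∧ zR²w)).
G1: fails — mRp but no w with mR²w and pR²w.
G2: condition met.
G3: fails — uRw but no w* with uR²w* and wR²w*.
G4: condition met.
Valid on: G2, G4.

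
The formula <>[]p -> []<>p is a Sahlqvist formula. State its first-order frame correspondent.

convergence

Suppose ◇□p→□◇p is valid. Take Rxy, Rxz and set V(p)={w : Ryw}. Then □p at y so ◇□p at x, so □◇p at x, so ◇p at z, giving w with Rzw and Ryw.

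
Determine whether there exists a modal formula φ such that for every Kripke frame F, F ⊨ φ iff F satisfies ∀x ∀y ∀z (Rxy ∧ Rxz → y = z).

The condition is partial functionality. A defining modal formula is ◇r → □r.

Yes — defined by ◇r → □r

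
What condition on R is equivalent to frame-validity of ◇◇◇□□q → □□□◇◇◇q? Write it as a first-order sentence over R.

∀x ∀y ∀z ((xR³y ∧ xR³z) → ∃w (yR²w ∧ zR³w))

This is a Sahlqvist (Geach-type) schema ◇^3□^2q → □^3◇^3q.
Minimal-valuation argument: fix x; take any y with xR^3y and any z with xR^3z. Set V(q) to the set of worlds R-reachable from y in exactly 2 steps. Then □^2q holds at y, so the antecedent holds at x; validity forces ◇^3q at z, giving a w with zR^3w and yR^2w.
First-order correspondent: ∀x ∀y ∀z ((xR³y ∧ xR³z) → ∃w (yR²w ∧ zR³w)).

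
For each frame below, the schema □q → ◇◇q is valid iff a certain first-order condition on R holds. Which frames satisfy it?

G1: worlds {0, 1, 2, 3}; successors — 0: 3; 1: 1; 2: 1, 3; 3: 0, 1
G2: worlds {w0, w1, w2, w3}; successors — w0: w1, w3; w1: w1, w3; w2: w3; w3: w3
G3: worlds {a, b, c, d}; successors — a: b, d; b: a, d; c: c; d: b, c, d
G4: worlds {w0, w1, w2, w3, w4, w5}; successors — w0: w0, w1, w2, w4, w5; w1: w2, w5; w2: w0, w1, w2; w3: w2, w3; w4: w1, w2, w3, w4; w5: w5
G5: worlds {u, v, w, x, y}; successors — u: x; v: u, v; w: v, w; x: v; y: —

G2, G3, G4

Frame correspondent (Sahlqvist): ∀x ∃w (xRw ∧ xR²w) — i.e. a generalized confluence (Geach) condition.
G1: fails — at 0 but no w with 0Rw and 0R²w.
G2: ✓.
G3: ✓.
G4: ✓.
G5: fails — at u but no t with uRt and uR²t.
Valid on: G2, G3, G4.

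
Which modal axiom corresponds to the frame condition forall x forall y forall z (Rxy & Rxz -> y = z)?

◇p → □p

A defining formula is ◇p → □p (the CD axiom).
Suppose ◇p→□p is valid. Take Rxy, Rxz and set V(p)={y}. Then ◇p at x, so □p at x, so p at z, i.e. z=y.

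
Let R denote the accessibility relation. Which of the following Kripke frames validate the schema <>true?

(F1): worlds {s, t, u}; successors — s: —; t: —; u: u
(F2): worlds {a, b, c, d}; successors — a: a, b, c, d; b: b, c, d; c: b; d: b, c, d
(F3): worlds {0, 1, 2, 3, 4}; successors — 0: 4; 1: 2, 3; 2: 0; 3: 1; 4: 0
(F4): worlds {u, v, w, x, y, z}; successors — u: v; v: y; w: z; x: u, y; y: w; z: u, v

This is the axiom for seriality; its first-order frame correspondent is forall x exists y Rxy.
(F1): fails — world s has no successor.
(F2): condition met.
(F3): condition met.
(F4): condition met.

(F2), (F3), (F4)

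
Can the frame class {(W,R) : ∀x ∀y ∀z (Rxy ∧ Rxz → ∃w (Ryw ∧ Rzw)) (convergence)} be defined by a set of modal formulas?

Yes: it is convergence, defined by the .2 schema ◇□r → □◇r.

Yes — defined by ◇□r → □◇r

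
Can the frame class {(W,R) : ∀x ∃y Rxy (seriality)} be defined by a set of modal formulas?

Definable; □r → ◇r defines it

Yes: it is seriality, defined by the D schema □r → ◇r.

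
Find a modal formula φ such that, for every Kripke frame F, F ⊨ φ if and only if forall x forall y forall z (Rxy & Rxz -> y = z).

◇r → □r

This is partial functionality; the standard corresponding axiom is CD: ◇r → □r.
Suppose ◇r→□r is valid. Take Rxy, Rxz and set V(r)={y}. Then ◇r at x, so □r at x, so r at z, i.e. z=y.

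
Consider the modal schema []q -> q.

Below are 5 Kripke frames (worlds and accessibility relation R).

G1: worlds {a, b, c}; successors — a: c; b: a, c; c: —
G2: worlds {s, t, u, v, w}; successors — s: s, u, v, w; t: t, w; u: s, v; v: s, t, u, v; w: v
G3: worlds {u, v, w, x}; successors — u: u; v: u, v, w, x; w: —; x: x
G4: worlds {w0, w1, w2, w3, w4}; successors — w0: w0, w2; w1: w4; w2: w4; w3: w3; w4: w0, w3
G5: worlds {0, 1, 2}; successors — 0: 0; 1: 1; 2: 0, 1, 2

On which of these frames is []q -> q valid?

G5

Frame correspondent (Sahlqvist): forall x Rxx — i.e. reflexivity.
G1: fails — world a does not see itself.
G2: fails — world u does not see itself.
G3: fails — world w does not see itself.
G4: fails — world w1 does not see itself.
G5: ✓.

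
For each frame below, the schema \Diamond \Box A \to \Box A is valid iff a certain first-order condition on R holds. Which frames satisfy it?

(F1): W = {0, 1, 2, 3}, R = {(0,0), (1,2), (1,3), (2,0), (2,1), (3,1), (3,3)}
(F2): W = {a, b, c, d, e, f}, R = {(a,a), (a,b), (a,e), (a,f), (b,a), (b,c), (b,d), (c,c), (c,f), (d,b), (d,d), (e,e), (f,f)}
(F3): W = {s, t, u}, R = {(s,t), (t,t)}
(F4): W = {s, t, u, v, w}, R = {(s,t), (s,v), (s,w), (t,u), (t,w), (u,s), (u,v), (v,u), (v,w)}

(F3)

The schema corresponds to the Euclidean property: \forall x \forall y \forall z (Rxy \wedge Rxz \to Ryz).
(F1): fails — R12 and R12 but not R22.
(F2): fails — Rab and Rab but not Rbb.
(F3): holds.
(F4): fails — Rsv and Rsv but not Rvv.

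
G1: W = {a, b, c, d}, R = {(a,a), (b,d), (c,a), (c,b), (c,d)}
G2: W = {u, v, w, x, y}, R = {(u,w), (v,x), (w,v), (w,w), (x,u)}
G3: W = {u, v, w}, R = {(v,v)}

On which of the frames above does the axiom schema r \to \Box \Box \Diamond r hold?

G3

Frame correspondent (Sahlqvist): \forall x \forall z (x R^2 z \to \exists w (x = w \wedge zRw)) — i.e. a generalized confluence (Geach) condition.
G1: fails — cR²a but no w with c=w and aRw.
G2: fails — uR²v but no t with u=t and vRt.
G3: ✓.
Valid on: G3.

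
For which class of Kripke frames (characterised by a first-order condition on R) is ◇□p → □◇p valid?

Convergence

Suppose ◇□p→□◇p is valid. Take Rxy, Rxz and set V(p)={w : Ryw}. Then □p at y so ◇□p at x, so □◇p at x, so ◇p at z, giving w with Rzw and Ryw.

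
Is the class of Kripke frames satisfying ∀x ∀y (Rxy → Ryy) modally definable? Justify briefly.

The condition is shift-reflexivity. A defining modal formula is □(□r → r).
Suppose □(□r→r) is valid. Take Rxy and set V(r)={w : Ryw}. Then at y, □r holds; since □(□r→r) at x, □r→r at y, so r at y, i.e. Ryy.

Yes — defined by □(□r → r)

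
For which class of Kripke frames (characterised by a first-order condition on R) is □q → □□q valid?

Suppose □q→□□q is valid. Take Rxy, Ryz and set V(q)={w : Rxw}. Then □q at x, so □□q at x, so □q at y, so q at z, i.e. Rxz.
Conversely, any frame satisfying ∀x ∀y ∀z (Rxy ∧ Ryz → Rxz) validates the schema.
So the correspondent is transitivity.

transitivity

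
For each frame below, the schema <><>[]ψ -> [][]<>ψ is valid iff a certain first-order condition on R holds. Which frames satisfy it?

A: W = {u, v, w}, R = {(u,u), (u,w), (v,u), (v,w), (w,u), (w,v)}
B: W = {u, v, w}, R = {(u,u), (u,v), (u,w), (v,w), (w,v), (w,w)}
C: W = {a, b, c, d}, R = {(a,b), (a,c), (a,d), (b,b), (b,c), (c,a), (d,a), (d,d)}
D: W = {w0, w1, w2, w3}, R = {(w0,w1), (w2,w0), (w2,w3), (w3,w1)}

A, B

This is the axiom for a generalized confluence (Geach) condition; its first-order frame correspondent is forall x forall y forall z ((x R^2 y & x R^2 z) -> exists w (yRw & zRw)).
A: condition met.
B: condition met.
C: fails — aR²a, aR²c but no w with aRw and cRw.
D: fails — w2R²w1, w2R²w1 but no w with w1Rw and w1Rw.
Valid on: A, B.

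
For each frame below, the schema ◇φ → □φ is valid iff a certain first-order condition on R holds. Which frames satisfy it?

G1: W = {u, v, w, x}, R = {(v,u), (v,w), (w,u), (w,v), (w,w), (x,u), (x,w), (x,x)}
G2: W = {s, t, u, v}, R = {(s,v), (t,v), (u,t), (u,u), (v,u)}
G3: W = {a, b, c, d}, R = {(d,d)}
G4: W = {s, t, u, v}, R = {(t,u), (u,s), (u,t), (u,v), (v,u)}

G3

Frame correspondent (Sahlqvist): ∀x ∀y ∀z (Rxy ∧ Rxz → y = z) — i.e. partial functionality.
G1: fails — v sees both u and w.
G2: fails — u sees both t and u.
G3: condition met.
G4: fails — u sees both s and t.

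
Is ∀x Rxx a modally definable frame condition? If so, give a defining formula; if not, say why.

Yes: it is reflexivity, defined by the T schema □p → p.
Suppose □p→p is valid. At any x set V(p)={w : Rxw}. Then □p holds at x, so p holds at x, i.e. Rxx.

Yes — defined by □p → p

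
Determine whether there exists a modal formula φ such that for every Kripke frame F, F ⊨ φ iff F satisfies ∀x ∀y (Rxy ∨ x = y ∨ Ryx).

No

Any modally definable frame class is closed under disjoint unions.
Take 3 disjoint single-world reflexive frames: each is trivially connected, but their disjoint union has 3 worlds with no edge between distinct components, so it is not connected.
So no modal formula (or set of formulas) defines exactly the connected frames.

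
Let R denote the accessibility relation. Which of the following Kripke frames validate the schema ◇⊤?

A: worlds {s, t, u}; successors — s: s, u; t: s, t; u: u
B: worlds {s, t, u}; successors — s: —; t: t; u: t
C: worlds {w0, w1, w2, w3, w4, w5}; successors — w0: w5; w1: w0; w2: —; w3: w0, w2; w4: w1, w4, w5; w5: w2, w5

This is the axiom for seriality; its first-order frame correspondent is ∀x ∃y Rxy.
A: holds.
B: fails — world s has no successor.
C: fails — world w2 has no successor.

A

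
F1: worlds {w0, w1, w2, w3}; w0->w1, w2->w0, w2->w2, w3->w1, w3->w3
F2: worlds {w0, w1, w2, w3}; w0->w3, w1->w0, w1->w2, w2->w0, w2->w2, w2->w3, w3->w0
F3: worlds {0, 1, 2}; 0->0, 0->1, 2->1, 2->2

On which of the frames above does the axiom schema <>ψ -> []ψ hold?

Frame correspondent (Sahlqvist): forall x forall y forall z (Rxy & Rxz -> y = z) — i.e. partial functionality.
F1: fails — w2 sees both w0 and w2.
F2: fails — w1 sees both w0 and w2.
F3: fails — 0 sees both 0 and 1.
Valid on no frame.

none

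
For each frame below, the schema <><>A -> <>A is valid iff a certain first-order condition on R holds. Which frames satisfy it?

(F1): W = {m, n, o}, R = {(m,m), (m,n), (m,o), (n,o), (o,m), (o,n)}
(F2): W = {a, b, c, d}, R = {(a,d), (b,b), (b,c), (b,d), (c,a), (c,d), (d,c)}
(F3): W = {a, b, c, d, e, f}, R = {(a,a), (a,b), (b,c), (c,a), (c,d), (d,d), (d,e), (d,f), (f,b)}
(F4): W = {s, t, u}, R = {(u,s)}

Frame correspondent (Sahlqvist): forall x forall y forall z (Rxy & Ryz -> Rxz) — i.e. transitivity.
(F1): fails — Rom and Rmo but not Roo.
(F2): fails — Rbc and Rca but not Rba.
(F3): fails — Rbc and Rcd but not Rbd.
(F4): satisfies the condition.
Valid on: (F4).

(F4)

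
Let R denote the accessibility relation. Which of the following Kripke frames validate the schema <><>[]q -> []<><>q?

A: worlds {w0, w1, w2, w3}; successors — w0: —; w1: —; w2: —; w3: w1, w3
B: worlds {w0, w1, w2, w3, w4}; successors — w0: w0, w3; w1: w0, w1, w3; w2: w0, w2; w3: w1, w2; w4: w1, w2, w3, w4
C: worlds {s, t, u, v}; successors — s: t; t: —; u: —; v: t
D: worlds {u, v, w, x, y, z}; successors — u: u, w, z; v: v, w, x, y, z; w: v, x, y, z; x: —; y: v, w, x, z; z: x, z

This is the axiom for a generalized confluence (Geach) condition; its first-order frame correspondent is forall x forall y forall z ((x R^2 y & xRz) -> exists w (yRw & z R^2 w)).
A: fails — w3R²w1, w3Rw1 but no w with w1Rw and w1R²w.
B: satisfies the condition.
C: satisfies the condition.
D: fails — uR²x, uRu but no t with xRt and uR²t.
Valid on: B, C.

B, C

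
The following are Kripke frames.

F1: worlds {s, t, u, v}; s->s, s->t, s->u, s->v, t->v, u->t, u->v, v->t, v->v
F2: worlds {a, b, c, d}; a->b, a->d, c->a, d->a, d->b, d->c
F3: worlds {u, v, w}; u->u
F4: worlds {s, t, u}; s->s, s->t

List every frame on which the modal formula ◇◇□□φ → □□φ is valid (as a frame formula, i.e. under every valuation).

F3

Frame correspondent (Sahlqvist): ∀x ∀y ∀z ((xR²y ∧ xR²z) → ∃w (yR²w ∧ z = w)) — i.e. a generalized confluence (Geach) condition.
F1: fails — sR²t, sR²s but no w with tR²w and s=w.
F2: fails — aR²b, aR²a but no w with bR²w and a=w.
F3: holds.
F4: fails — sR²t, sR²s but no w with tR²w and s=w.
Valid on: F3.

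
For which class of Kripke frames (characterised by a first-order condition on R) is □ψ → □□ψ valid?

transitivity: ∀x ∀y ∀z (Rxy ∧ Ryz → Rxz)

This is the 4 axiom.
Its frame correspondent is transitivity — ∀x ∀y ∀z (Rxy ∧ Ryz → Rxz).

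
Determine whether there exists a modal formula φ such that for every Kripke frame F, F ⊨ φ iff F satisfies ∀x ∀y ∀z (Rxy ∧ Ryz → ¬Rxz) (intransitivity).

Any modally definable frame class is closed under surjective bounded morphisms.
The 3-cycle (worlds a,b,c with a→b→c→a) is intransitive. Mapping every world to a single reflexive point • is a surjective bounded morphism; the reflexive point is not intransitive (R••∧R•• but R••).
So the class is not modally definable.

Not modally definable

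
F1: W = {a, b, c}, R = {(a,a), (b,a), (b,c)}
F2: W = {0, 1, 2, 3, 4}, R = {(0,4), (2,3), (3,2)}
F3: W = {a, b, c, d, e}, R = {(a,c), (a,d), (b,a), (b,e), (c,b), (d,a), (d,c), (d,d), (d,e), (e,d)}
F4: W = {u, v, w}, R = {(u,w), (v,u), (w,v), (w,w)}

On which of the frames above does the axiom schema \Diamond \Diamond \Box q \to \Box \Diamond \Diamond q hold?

F2

Frame correspondent (Sahlqvist): \forall x \forall y \forall z ((x R^2 y \wedge xRz) \to \exists w (yRw \wedge z R^2 w)) — i.e. a generalized confluence (Geach) condition.
F1: fails — bR²a, bRc but no w with aRw and cR²w.
F2: condition met.
F3: fails — aR²a, aRc but no w with aRw and cR²w.
F4: fails — wR²v, wRv but no t with vRt and vR²t.
Valid on: F2.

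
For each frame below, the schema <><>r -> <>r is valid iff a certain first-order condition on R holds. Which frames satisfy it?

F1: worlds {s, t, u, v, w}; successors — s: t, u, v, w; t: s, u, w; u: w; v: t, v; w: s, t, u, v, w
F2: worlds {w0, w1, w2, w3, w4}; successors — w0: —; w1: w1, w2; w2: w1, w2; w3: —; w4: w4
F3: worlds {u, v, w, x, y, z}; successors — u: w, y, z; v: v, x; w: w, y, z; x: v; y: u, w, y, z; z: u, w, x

F2

The schema corresponds to transitivity: forall x forall y forall z (Rxy & Ryz -> Rxz).
F1: fails — Ruw and Rwt but not Rut.
F2: holds.
F3: fails — Ruz and Rzx but not Rux.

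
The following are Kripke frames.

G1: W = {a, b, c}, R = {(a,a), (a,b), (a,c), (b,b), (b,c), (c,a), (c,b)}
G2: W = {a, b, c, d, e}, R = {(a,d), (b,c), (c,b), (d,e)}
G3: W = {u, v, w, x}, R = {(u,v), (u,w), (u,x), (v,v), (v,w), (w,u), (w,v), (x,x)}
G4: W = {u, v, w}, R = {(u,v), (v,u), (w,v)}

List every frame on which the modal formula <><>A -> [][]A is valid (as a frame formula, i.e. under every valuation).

The schema corresponds to a generalized confluence (Geach) condition: forall x forall y forall z ((x R^2 y & x R^2 z) -> exists w (y = w & z = w)).
G1: fails — aR²a, aR²b but a ≠ b.
G2: satisfies the condition.
G3: fails — uR²u, uR²v but u ≠ v.
G4: satisfies the condition.
Valid on: G2, G4.

G2, G4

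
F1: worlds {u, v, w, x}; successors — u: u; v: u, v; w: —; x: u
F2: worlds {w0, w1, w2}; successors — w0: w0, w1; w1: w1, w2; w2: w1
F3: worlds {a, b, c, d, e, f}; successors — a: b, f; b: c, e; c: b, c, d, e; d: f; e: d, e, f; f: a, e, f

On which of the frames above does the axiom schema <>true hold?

F2, F3

This is the axiom for seriality; its first-order frame correspondent is forall x exists y Rxy.
F1: fails — world w has no successor.
F2: satisfies the condition.
F3: satisfies the condition.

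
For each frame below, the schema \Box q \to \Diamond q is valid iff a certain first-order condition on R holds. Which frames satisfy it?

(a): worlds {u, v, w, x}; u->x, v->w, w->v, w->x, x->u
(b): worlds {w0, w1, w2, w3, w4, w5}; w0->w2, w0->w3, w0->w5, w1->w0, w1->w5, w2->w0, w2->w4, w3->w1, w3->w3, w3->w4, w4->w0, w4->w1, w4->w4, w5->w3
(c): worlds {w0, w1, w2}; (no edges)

This is the axiom for seriality; its first-order frame correspondent is \forall x \exists y Rxy.
(a): condition met.
(b): condition met.
(c): fails — world w0 has no successor.
Valid on: (a), (b).

(a), (b)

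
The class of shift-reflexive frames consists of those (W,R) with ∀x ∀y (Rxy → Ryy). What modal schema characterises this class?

A defining formula is □(□p → p) (the T□ axiom).
Suppose □(□p→p) is valid. Take Rxy and set V(p)={w : Ryw}. Then at y, □p holds; since □(□p→p) at x, □p→p at y, so p at y, i.e. Ryy.

□(□p → p)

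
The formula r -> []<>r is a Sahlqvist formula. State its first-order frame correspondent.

symmetry: forall x forall y (Rxy -> Ryx)

Suppose r→□◇r is valid. Take Rxy and set V(r)={x}. Then r at x, so □◇r at x, so ◇r at y, so some z with Ryz has r; z=x, i.e. Ryx.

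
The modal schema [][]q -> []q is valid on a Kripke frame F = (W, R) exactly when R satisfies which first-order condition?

Suppose □□q→□q is valid. Take Rxy and set V(q)={w : xR²w}. Then □□q at x, so □q at x, so q at y, i.e. ∃z(Rxz∧Rzy).

density: forall x forall y (Rxy -> exists z (Rxz & Rzy))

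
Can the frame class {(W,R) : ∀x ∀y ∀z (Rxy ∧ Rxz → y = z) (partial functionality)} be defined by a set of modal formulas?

This is a Sahlqvist condition; the CD axiom ◇r → □r defines it.
Suppose ◇r→□r is valid. Take Rxy, Rxz and set V(r)={y}. Then ◇r at x, so □r at x, so r at z, i.e. z=y.

Yes — defined by ◇r → □r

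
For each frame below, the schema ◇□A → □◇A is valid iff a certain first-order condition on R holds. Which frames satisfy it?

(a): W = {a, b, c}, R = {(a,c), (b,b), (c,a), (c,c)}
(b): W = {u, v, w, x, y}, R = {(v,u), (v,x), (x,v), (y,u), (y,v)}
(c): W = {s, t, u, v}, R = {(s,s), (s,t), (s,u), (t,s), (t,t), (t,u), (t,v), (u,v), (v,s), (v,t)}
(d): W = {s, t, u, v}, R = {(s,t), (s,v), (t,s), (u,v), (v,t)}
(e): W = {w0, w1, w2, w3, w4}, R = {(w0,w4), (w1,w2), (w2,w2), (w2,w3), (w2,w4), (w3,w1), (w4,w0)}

Frame correspondent (Sahlqvist): ∀x ∀y ∀z (Rxy ∧ Rxz → ∃w (Ryw ∧ Rzw)) — i.e. convergence.
(a): holds.
(b): fails — Rvu and Rvu but u and u have no common successor.
(c): fails — Rsu and Rss but u and s have no common successor.
(d): fails — Rsv and Rst but v and t have no common successor.
(e): fails — Rw2w4 and Rw2w2 but w4 and w2 have no common successor.

(a)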